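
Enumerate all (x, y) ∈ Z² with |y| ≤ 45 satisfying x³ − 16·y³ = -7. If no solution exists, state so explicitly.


The equation is x³ - 16y³ = -7. For fixed y, x³ = 16·y³ − 7, so a solution requires the RHS to be a perfect cube.
Strategy: iterate y from -45 to 45, compute RHS = 16·y³ − 7, and check whether it is a (positive or negative) perfect cube.
Check small values of y:
  y = 0: RHS = -7 is not a perfect cube.
  y = 1: RHS = 9 is not a perfect cube.
  y = -1: RHS = -23 is not a perfect cube.
  y = 2: RHS = 121 is not a perfect cube.
  y = -2: RHS = -135 is not a perfect cube.
  y = 3: RHS = 425 is not a perfect cube.
  y = -3: RHS = -439 is not a perfect cube.
Continuing the search up to |y| = 45 finds no solutions either.
No (x, y) in the scanned range satisfies the equation.

No integer solutions with |y| ≤ 45.


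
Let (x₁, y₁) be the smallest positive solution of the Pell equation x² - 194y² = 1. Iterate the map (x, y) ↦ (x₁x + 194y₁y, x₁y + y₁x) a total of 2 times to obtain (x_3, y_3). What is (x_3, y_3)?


Step 1: Find the fundamental solution (x₁, y₁) of x² - 194y² = 1.
  Expand √194 as a continued fraction. a₀ = ⌊√194⌋ = 13; iterate m_{k+1} = d_k·a_k − m_k, d_{k+1} = (194 − m_{k+1}²)/d_k, a_{k+1} = ⌊(a₀ + m_{k+1})/d_{k+1}⌋ (starting m₀ = 0, d₀ = 1), with convergents p_k = a_k·p_{k-1} + p_{k-2}, q_k = a_k·q_{k-1} + q_{k-2} (p₋₁ = 1, q₋₁ = 0):
  k = 0: a₀ = 13; p₀/q₀ = 13/1; p₀² − 194·q₀² = 169 − 194 = -25.
  k = 1: m = 13, d = 25, a = ⌊(13 + 13)/25⌋ = 1; p/q = (1·13 + 1)/(1·1 + 0) = 14/1; p² − 194·q² = 196 − 194 = 2.
  k = 2: m = 12, d = 2, a = ⌊(13 + 12)/2⌋ = 12; p/q = (12·14 + 13)/(12·1 + 1) = 181/13; p² − 194·q² = 32761 − 32786 = -25.
  k = 3: m = 12, d = 25, a = ⌊(13 + 12)/25⌋ = 1; p/q = (1·181 + 14)/(1·13 + 1) = 195/14; p² − 194·q² = 38025 − 38024 = 1.
  The first convergent with p² − 194·q² = 1 gives the fundamental solution (x₁, y₁) = (195, 14).
Step 2: Apply the recurrence (x_{n+1}, y_{n+1}) = (x₁x_n + 194y₁y_n, x₁y_n + y₁x_n) repeatedly.
  From (x_1, y_1) = (195, 14): x_2 = 195·195 + 194·14·14 = 76049; y_2 = 195·14 + 14·195 = 5460.
  From (x_2, y_2) = (76049, 5460): x_3 = 195·76049 + 194·14·5460 = 29658915; y_3 = 195·5460 + 14·76049 = 2129386.
Step 3: Verify x_3² - 194·y_3² = 879651238977225 - 879651238977224 = 1 (should be 1). ✓

(x_1, y_1) = (195, 14); (x_3, y_3) = (29658915, 2129386).


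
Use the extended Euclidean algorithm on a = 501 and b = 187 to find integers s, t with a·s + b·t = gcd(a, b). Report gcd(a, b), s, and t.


Euclidean algorithm on (501, 187) — divide until remainder is 0:
  501 = 2 · 187 + 127
  187 = 1 · 127 + 60
  127 = 2 · 60 + 7
  60 = 8 · 7 + 4
  7 = 1 · 4 + 3
  4 = 1 · 3 + 1
  3 = 3 · 1 + 0
gcd(501, 187) = 1.
Track Bezout coefficients alongside the remainders: start with r₀ = 501 = a·1 + b·0 (s = 1, t = 0) and r₁ = 187 = a·0 + b·1 (s = 0, t = 1); each new remainder r_{k+1} = r_{k-1} − q_k·r_k inherits s_{k+1} = s_{k-1} − q_k·s_k, t_{k+1} = t_{k-1} − q_k·t_k, so r_k = a·s_k + b·t_k at every step:
  q = 2: r = 127, s = 1 − 2·0 = 1, t = 0 − 2·1 = -2  (check: 501·1 + 187·(-2) = 127)
  q = 1: r = 60, s = 0 − 1·1 = -1, t = 1 − 1·(-2) = 3  (check: 501·(-1) + 187·3 = 60)
  q = 2: r = 7, s = 1 − 2·(-1) = 3, t = -2 − 2·3 = -8  (check: 501·3 + 187·(-8) = 7)
  q = 8: r = 4, s = -1 − 8·3 = -25, t = 3 − 8·(-8) = 67  (check: 501·(-25) + 187·67 = 4)
  q = 1: r = 3, s = 3 − 1·(-25) = 28, t = -8 − 1·67 = -75  (check: 501·28 + 187·(-75) = 3)
  q = 1: r = 1, s = -25 − 1·28 = -53, t = 67 − 1·(-75) = 142  (check: 501·(-53) + 187·142 = 1)
The row with r = 1 (the gcd) gives the Bezout coefficients s = -53, t = 142.
Result: 501 · (-53) + 187 · (142) = 1.

gcd(501, 187) = 1; s = -53, t = 142 (check: 501·(-53) + 187·142 = 1).


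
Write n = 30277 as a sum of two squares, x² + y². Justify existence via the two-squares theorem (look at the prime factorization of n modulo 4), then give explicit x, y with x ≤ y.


Step 1: Factor n = 30277 = 13 · 17 · 137.
Step 2: Check the mod-4 condition on each prime factor: 13 ≡ 1 (mod 4), exponent 1; 17 ≡ 1 (mod 4), exponent 1; 137 ≡ 1 (mod 4), exponent 1.
All primes ≡ 3 (mod 4) appear to even exponent (or don't appear), so by the two-squares theorem n IS expressible as a sum of two squares.
Step 3: Build a representation. Here n = 13 · 17 · 137 is a product of primes ≡ 1 (mod 4). Each prime p ≡ 1 (mod 4) is itself a sum of two squares; find a² by testing p − a² for a perfect square:
  13: 13 − 1² = 12, 13 − 2² = 9 = 3² ⇒ 13 = 2² + 3².
  17: 17 − 1² = 16 = 4² ⇒ 17 = 1² + 4².
  137: 137 − 1² = 136, 137 − 2² = 133, 137 − 3² = 128, 137 − 4² = 121 = 11² ⇒ 137 = 4² + 11².
  Combine using the Brahmagupta–Fibonacci identity (a² + b²)(c² + d²) = (ac − bd)² + (ad + bc)² = (ac + bd)² + (ad − bc)²:
  13 · 17 = 221: from (2² + 3²)(1² + 4²), take (2·1 − 3·4, 2·4 + 3·1) = (2 − 12, 8 + 3) = (-10, 11); dropping signs (only squares matter) gives (10, 11); check 10² + 11² = 100 + 121 = 221 ✓.
  221 · 137 = 30277: from (10² + 11²)(4² + 11²), take (10·4 − 11·11, 10·11 + 11·4) = (40 − 121, 110 + 44) = (-81, 154); dropping signs (only squares matter) gives (81, 154); check 81² + 154² = 6561 + 23716 = 30277 ✓.
Step 4: Order so x ≤ y and verify: 81² + 154² = 6561 + 23716 = 30277 = n. ✓

n = 30277 = 81² + 154² (one valid representation with x ≤ y).


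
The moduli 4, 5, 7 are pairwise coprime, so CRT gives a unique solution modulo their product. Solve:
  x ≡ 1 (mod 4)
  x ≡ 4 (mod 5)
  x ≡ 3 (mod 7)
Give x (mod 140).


Moduli 4, 5, 7 are pairwise coprime; by CRT there is a unique solution modulo M = 4 · 5 · 7 = 140.
Solve pairwise, accumulating the modulus:
  Start with x ≡ 1 (mod 4).
  Combine with x ≡ 4 (mod 5): since gcd(4, 5) = 1, we get a unique residue mod 20.
    Write x = 1 + 4·t and substitute into x ≡ 4 (mod 5): 4·t ≡ 4 − 1 = 3 (mod 5).
    The inverse of 4 mod 5 is 4 (since 4·4 = 16 = 3·5 + 1), so t ≡ 4·3 = 12 ≡ 2 (mod 5).
    Then x = 1 + 4·2 = 9, valid modulo lcm(4, 5) = 20: x ≡ 9 (mod 20).
  Combine with x ≡ 3 (mod 7): since gcd(20, 7) = 1, we get a unique residue mod 140.
    Write x = 9 + 20·t and substitute into x ≡ 3 (mod 7): 20·t ≡ 3 − 9 = -6 (mod 7).
    Reduce coefficients mod 7: 6·t ≡ 1 (mod 7).
    The inverse of 6 mod 7 is 6 (since 6·6 = 36 = 5·7 + 1), so t ≡ 6·1 = 6 ≡ 6 (mod 7).
    Then x = 9 + 20·6 = 129, valid modulo lcm(20, 7) = 140: x ≡ 129 (mod 140).
Verify: 129 mod 4 = 1 ✓, 129 mod 5 = 4 ✓, 129 mod 7 = 3 ✓.

x ≡ 129 (mod 140).


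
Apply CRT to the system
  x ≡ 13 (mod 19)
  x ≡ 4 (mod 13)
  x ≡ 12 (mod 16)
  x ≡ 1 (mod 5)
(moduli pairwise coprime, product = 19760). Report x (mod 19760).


Product of moduli M = 19 · 13 · 16 · 5 = 19760.
Merge one congruence at a time:
  Start: x ≡ 13 (mod 19).
  Combine with x ≡ 4 (mod 13); new modulus lcm = 247.
    Write x = 13 + 19·t and substitute into x ≡ 4 (mod 13): 19·t ≡ 4 − 13 = -9 (mod 13).
    Reduce coefficients mod 13: 6·t ≡ 4 (mod 13).
    The inverse of 6 mod 13 is 11 (since 6·11 = 66 = 5·13 + 1), so t ≡ 11·4 = 44 ≡ 5 (mod 13).
    Then x = 13 + 19·5 = 108, valid modulo lcm(19, 13) = 247: x ≡ 108 (mod 247).
  Combine with x ≡ 12 (mod 16); new modulus lcm = 3952.
    Write x = 108 + 247·t and substitute into x ≡ 12 (mod 16): 247·t ≡ 12 − 108 = -96 (mod 16).
    Reduce coefficients mod 16: 7·t ≡ 0 (mod 16).
    The inverse of 7 mod 16 is 7 (since 7·7 = 49 = 3·16 + 1), so t ≡ 7·0 = 0 ≡ 0 (mod 16).
    Then x = 108 + 247·0 = 108, valid modulo lcm(247, 16) = 3952: x ≡ 108 (mod 3952).
  Combine with x ≡ 1 (mod 5); new modulus lcm = 19760.
    Write x = 108 + 3952·t and substitute into x ≡ 1 (mod 5): 3952·t ≡ 1 − 108 = -107 (mod 5).
    Reduce coefficients mod 5: 2·t ≡ 3 (mod 5).
    The inverse of 2 mod 5 is 3 (since 2·3 = 6 = 1·5 + 1), so t ≡ 3·3 = 9 ≡ 4 (mod 5).
    Then x = 108 + 3952·4 = 15916, valid modulo lcm(3952, 5) = 19760: x ≡ 15916 (mod 19760).
Verify against each original: 15916 mod 19 = 13, 15916 mod 13 = 4, 15916 mod 16 = 12, 15916 mod 5 = 1.

x ≡ 15916 (mod 19760).


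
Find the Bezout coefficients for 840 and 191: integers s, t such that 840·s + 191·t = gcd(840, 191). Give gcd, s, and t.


Euclidean algorithm on (840, 191) — divide until remainder is 0:
  840 = 4 · 191 + 76
  191 = 2 · 76 + 39
  76 = 1 · 39 + 37
  39 = 1 · 37 + 2
  37 = 18 · 2 + 1
  2 = 2 · 1 + 0
gcd(840, 191) = 1.
Track Bezout coefficients alongside the remainders: start with r₀ = 840 = a·1 + b·0 (s = 1, t = 0) and r₁ = 191 = a·0 + b·1 (s = 0, t = 1); each new remainder r_{k+1} = r_{k-1} − q_k·r_k inherits s_{k+1} = s_{k-1} − q_k·s_k, t_{k+1} = t_{k-1} − q_k·t_k, so r_k = a·s_k + b·t_k at every step:
  q = 4: r = 76, s = 1 − 4·0 = 1, t = 0 − 4·1 = -4  (check: 840·1 + 191·(-4) = 76)
  q = 2: r = 39, s = 0 − 2·1 = -2, t = 1 − 2·(-4) = 9  (check: 840·(-2) + 191·9 = 39)
  q = 1: r = 37, s = 1 − 1·(-2) = 3, t = -4 − 1·9 = -13  (check: 840·3 + 191·(-13) = 37)
  q = 1: r = 2, s = -2 − 1·3 = -5, t = 9 − 1·(-13) = 22  (check: 840·(-5) + 191·22 = 2)
  q = 18: r = 1, s = 3 − 18·(-5) = 93, t = -13 − 18·22 = -409  (check: 840·93 + 191·(-409) = 1)
The row with r = 1 (the gcd) gives the Bezout coefficients s = 93, t = -409.
Result: 840 · (93) + 191 · (-409) = 1.

gcd(840, 191) = 1; s = 93, t = -409 (check: 840·93 + 191·(-409) = 1).


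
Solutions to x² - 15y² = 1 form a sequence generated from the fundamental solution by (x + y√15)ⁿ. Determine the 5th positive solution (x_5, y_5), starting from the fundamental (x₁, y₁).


Step 1: Find the fundamental solution (x₁, y₁) of x² - 15y² = 1.
  Expand √15 as a continued fraction. a₀ = ⌊√15⌋ = 3; iterate m_{k+1} = d_k·a_k − m_k, d_{k+1} = (15 − m_{k+1}²)/d_k, a_{k+1} = ⌊(a₀ + m_{k+1})/d_{k+1}⌋ (starting m₀ = 0, d₀ = 1), with convergents p_k = a_k·p_{k-1} + p_{k-2}, q_k = a_k·q_{k-1} + q_{k-2} (p₋₁ = 1, q₋₁ = 0):
  k = 0: a₀ = 3; p₀/q₀ = 3/1; p₀² − 15·q₀² = 9 − 15 = -6.
  k = 1: m = 3, d = 6, a = ⌊(3 + 3)/6⌋ = 1; p/q = (1·3 + 1)/(1·1 + 0) = 4/1; p² − 15·q² = 16 − 15 = 1.
  The first convergent with p² − 15·q² = 1 gives the fundamental solution (x₁, y₁) = (4, 1).
Step 2: Apply the recurrence (x_{n+1}, y_{n+1}) = (x₁x_n + 15y₁y_n, x₁y_n + y₁x_n) repeatedly.
  From (x_1, y_1) = (4, 1): x_2 = 4·4 + 15·1·1 = 31; y_2 = 4·1 + 1·4 = 8.
  From (x_2, y_2) = (31, 8): x_3 = 4·31 + 15·1·8 = 244; y_3 = 4·8 + 1·31 = 63.
  From (x_3, y_3) = (244, 63): x_4 = 4·244 + 15·1·63 = 1921; y_4 = 4·63 + 1·244 = 496.
  From (x_4, y_4) = (1921, 496): x_5 = 4·1921 + 15·1·496 = 15124; y_5 = 4·496 + 1·1921 = 3905.
Step 3: Verify x_5² - 15·y_5² = 228735376 - 228735375 = 1 (should be 1). ✓

(x_1, y_1) = (4, 1); (x_5, y_5) = (15124, 3905).


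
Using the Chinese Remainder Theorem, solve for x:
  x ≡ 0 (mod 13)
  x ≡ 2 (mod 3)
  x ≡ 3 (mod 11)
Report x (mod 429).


Moduli 13, 3, 11 are pairwise coprime; by CRT there is a unique solution modulo M = 13 · 3 · 11 = 429.
Solve pairwise, accumulating the modulus:
  Start with x ≡ 0 (mod 13).
  Combine with x ≡ 2 (mod 3): since gcd(13, 3) = 1, we get a unique residue mod 39.
    Write x = 0 + 13·t and substitute into x ≡ 2 (mod 3): 13·t ≡ 2 − 0 = 2 (mod 3).
    Reduce coefficients mod 3: 1·t ≡ 2 (mod 3).
    So t ≡ 2 (mod 3).
    Then x = 0 + 13·2 = 26, valid modulo lcm(13, 3) = 39: x ≡ 26 (mod 39).
  Combine with x ≡ 3 (mod 11): since gcd(39, 11) = 1, we get a unique residue mod 429.
    Write x = 26 + 39·t and substitute into x ≡ 3 (mod 11): 39·t ≡ 3 − 26 = -23 (mod 11).
    Reduce coefficients mod 11: 6·t ≡ 10 (mod 11).
    The inverse of 6 mod 11 is 2 (since 6·2 = 12 = 1·11 + 1), so t ≡ 2·10 = 20 ≡ 9 (mod 11).
    Then x = 26 + 39·9 = 377, valid modulo lcm(39, 11) = 429: x ≡ 377 (mod 429).
Verify: 377 mod 13 = 0 ✓, 377 mod 3 = 2 ✓, 377 mod 11 = 3 ✓.

x ≡ 377 (mod 429).


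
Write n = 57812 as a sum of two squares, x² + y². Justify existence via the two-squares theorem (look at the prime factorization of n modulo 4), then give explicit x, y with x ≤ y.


Step 1: Factor n = 57812 = 2^2 · 97 · 149.
Step 2: Check the mod-4 condition on each prime factor: 2 = 2 (special); 97 ≡ 1 (mod 4), exponent 1; 149 ≡ 1 (mod 4), exponent 1.
All primes ≡ 3 (mod 4) appear to even exponent (or don't appear), so by the two-squares theorem n IS expressible as a sum of two squares.
Step 3: Build a representation. Group n = k² · m with k = 2 and m = 97 · 149 = 14453 (a product of primes ≡ 1 (mod 4)); a representation of m scales to one of n via (k·x)² + (k·y)² = k²(x² + y²). Each prime p ≡ 1 (mod 4) is itself a sum of two squares; find a² by testing p − a² for a perfect square:
  97: 97 − 1² = 96, 97 − 2² = 93, 97 − 3² = 88, 97 − 4² = 81 = 9² ⇒ 97 = 4² + 9².
  149: 149 − 1² = 148, 149 − 2² = 145, 149 − 3² = 140, 149 − 4² = 133, 149 − 5² = 124, 149 − 6² = 113, 149 − 7² = 100 = 10² ⇒ 149 = 7² + 10².
  Combine using the Brahmagupta–Fibonacci identity (a² + b²)(c² + d²) = (ac − bd)² + (ad + bc)² = (ac + bd)² + (ad − bc)²:
  97 · 149 = 14453: from (4² + 9²)(7² + 10²), take (4·7 − 9·10, 4·10 + 9·7) = (28 − 90, 40 + 63) = (-62, 103); dropping signs (only squares matter) gives (62, 103); check 62² + 103² = 3844 + 10609 = 14453 ✓.
  Scale by k = 2: (2·62, 2·103) = (124, 206).
Step 4: Order so x ≤ y and verify: 124² + 206² = 15376 + 42436 = 57812 = n. ✓

n = 57812 = 124² + 206² (one valid representation with x ≤ y).


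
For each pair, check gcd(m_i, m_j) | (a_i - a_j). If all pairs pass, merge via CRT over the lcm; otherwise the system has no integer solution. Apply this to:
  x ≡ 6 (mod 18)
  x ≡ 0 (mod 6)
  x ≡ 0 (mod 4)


Moduli 18, 6, 4 are not pairwise coprime, so CRT works modulo lcm(m_i) when all pairwise compatibility conditions hold.
Pairwise compatibility: gcd(m_i, m_j) must divide a_i - a_j for every pair.
Merge one congruence at a time:
  Start: x ≡ 6 (mod 18).
  Combine with x ≡ 0 (mod 6): gcd(18, 6) = 6; 0 - 6 = -6, which IS divisible by 6, so compatible.
    Write x = 6 + 18·t and substitute into x ≡ 0 (mod 6): 18·t ≡ 0 − 6 = -6 (mod 6).
    Divide the congruence (and modulus) by g = 6: 3·t ≡ -1 (mod 1).
    Modulo 1 every t works; take t = 0.
    Then x = 6 + 18·0 = 6, valid modulo lcm(18, 6) = 18: x ≡ 6 (mod 18).
  Combine with x ≡ 0 (mod 4): gcd(18, 4) = 2; 0 - 6 = -6, which IS divisible by 2, so compatible.
    Write x = 6 + 18·t and substitute into x ≡ 0 (mod 4): 18·t ≡ 0 − 6 = -6 (mod 4).
    Divide the congruence (and modulus) by g = 2: 9·t ≡ -3 (mod 2).
    Reduce coefficients mod 2: 1·t ≡ 1 (mod 2).
    So t ≡ 1 (mod 2).
    Then x = 6 + 18·1 = 24, valid modulo lcm(18, 4) = 36: x ≡ 24 (mod 36).
Verify: 24 mod 18 = 6, 24 mod 6 = 0, 24 mod 4 = 0.

x ≡ 24 (mod 36).


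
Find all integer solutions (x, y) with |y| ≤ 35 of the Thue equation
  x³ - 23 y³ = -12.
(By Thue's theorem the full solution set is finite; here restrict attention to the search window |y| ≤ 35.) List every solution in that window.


The equation is x³ - 23y³ = -12. For fixed y, x³ = 23·y³ − 12, so a solution requires the RHS to be a perfect cube.
Strategy: iterate y from -35 to 35, compute RHS = 23·y³ − 12, and check whether it is a (positive or negative) perfect cube.
Check small values of y:
  y = 0: RHS = -12 is not a perfect cube.
  y = 1: RHS = 11 is not a perfect cube.
  y = -1: RHS = -35 is not a perfect cube.
  y = 2: RHS = 172 is not a perfect cube.
  y = -2: RHS = -196 is not a perfect cube.
  y = 3: RHS = 609 is not a perfect cube.
  y = -3: RHS = -633 is not a perfect cube.
Continuing the search up to |y| = 35 finds no solutions either.
No (x, y) in the scanned range satisfies the equation.

No integer solutions with |y| ≤ 35.


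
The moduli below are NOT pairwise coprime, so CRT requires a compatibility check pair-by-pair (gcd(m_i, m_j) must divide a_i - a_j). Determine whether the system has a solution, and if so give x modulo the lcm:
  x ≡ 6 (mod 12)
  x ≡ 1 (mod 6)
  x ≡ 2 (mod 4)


Moduli 12, 6, 4 are not pairwise coprime, so CRT works modulo lcm(m_i) when all pairwise compatibility conditions hold.
Pairwise compatibility: gcd(m_i, m_j) must divide a_i - a_j for every pair.
Merge one congruence at a time:
  Start: x ≡ 6 (mod 12).
  Combine with x ≡ 1 (mod 6): gcd(12, 6) = 6, and 1 - 6 = -5 is NOT divisible by 6.
    ⇒ system is inconsistent (no integer solution).

No solution (the system is inconsistent).


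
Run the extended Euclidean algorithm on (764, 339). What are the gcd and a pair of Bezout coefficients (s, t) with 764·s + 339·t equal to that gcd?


Euclidean algorithm on (764, 339) — divide until remainder is 0:
  764 = 2 · 339 + 86
  339 = 3 · 86 + 81
  86 = 1 · 81 + 5
  81 = 16 · 5 + 1
  5 = 5 · 1 + 0
gcd(764, 339) = 1.
Track Bezout coefficients alongside the remainders: start with r₀ = 764 = a·1 + b·0 (s = 1, t = 0) and r₁ = 339 = a·0 + b·1 (s = 0, t = 1); each new remainder r_{k+1} = r_{k-1} − q_k·r_k inherits s_{k+1} = s_{k-1} − q_k·s_k, t_{k+1} = t_{k-1} − q_k·t_k, so r_k = a·s_k + b·t_k at every step:
  q = 2: r = 86, s = 1 − 2·0 = 1, t = 0 − 2·1 = -2  (check: 764·1 + 339·(-2) = 86)
  q = 3: r = 81, s = 0 − 3·1 = -3, t = 1 − 3·(-2) = 7  (check: 764·(-3) + 339·7 = 81)
  q = 1: r = 5, s = 1 − 1·(-3) = 4, t = -2 − 1·7 = -9  (check: 764·4 + 339·(-9) = 5)
  q = 16: r = 1, s = -3 − 16·4 = -67, t = 7 − 16·(-9) = 151  (check: 764·(-67) + 339·151 = 1)
The row with r = 1 (the gcd) gives the Bezout coefficients s = -67, t = 151.
Result: 764 · (-67) + 339 · (151) = 1.

gcd(764, 339) = 1; s = -67, t = 151 (check: 764·(-67) + 339·151 = 1).


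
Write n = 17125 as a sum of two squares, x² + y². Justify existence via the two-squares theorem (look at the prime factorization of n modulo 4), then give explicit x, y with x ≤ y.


Step 1: Factor n = 17125 = 5^3 · 137.
Step 2: Check the mod-4 condition on each prime factor: 5 ≡ 1 (mod 4), exponent 3; 137 ≡ 1 (mod 4), exponent 1.
All primes ≡ 3 (mod 4) appear to even exponent (or don't appear), so by the two-squares theorem n IS expressible as a sum of two squares.
Step 3: Build a representation. Group n = k² · m with k = 5 and m = 5 · 137 = 685 (a product of primes ≡ 1 (mod 4)); a representation of m scales to one of n via (k·x)² + (k·y)² = k²(x² + y²). Each prime p ≡ 1 (mod 4) is itself a sum of two squares; find a² by testing p − a² for a perfect square:
  5: 5 − 1² = 4 = 2² ⇒ 5 = 1² + 2².
  137: 137 − 1² = 136, 137 − 2² = 133, 137 − 3² = 128, 137 − 4² = 121 = 11² ⇒ 137 = 4² + 11².
  Combine using the Brahmagupta–Fibonacci identity (a² + b²)(c² + d²) = (ac − bd)² + (ad + bc)² = (ac + bd)² + (ad − bc)²:
  5 · 137 = 685: from (1² + 2²)(4² + 11²), take (1·4 − 2·11, 1·11 + 2·4) = (4 − 22, 11 + 8) = (-18, 19); dropping signs (only squares matter) gives (18, 19); check 18² + 19² = 324 + 361 = 685 ✓.
  Scale by k = 5: (5·18, 5·19) = (90, 95).
Step 4: Order so x ≤ y and verify: 90² + 95² = 8100 + 9025 = 17125 = n. ✓

n = 17125 = 90² + 95² (one valid representation with x ≤ y).


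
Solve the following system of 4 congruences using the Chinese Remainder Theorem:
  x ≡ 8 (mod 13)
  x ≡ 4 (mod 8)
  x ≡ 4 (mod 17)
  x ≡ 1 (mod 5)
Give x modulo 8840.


Product of moduli M = 13 · 8 · 17 · 5 = 8840.
Merge one congruence at a time:
  Start: x ≡ 8 (mod 13).
  Combine with x ≡ 4 (mod 8); new modulus lcm = 104.
    Write x = 8 + 13·t and substitute into x ≡ 4 (mod 8): 13·t ≡ 4 − 8 = -4 (mod 8).
    Reduce coefficients mod 8: 5·t ≡ 4 (mod 8).
    The inverse of 5 mod 8 is 5 (since 5·5 = 25 = 3·8 + 1), so t ≡ 5·4 = 20 ≡ 4 (mod 8).
    Then x = 8 + 13·4 = 60, valid modulo lcm(13, 8) = 104: x ≡ 60 (mod 104).
  Combine with x ≡ 4 (mod 17); new modulus lcm = 1768.
    Write x = 60 + 104·t and substitute into x ≡ 4 (mod 17): 104·t ≡ 4 − 60 = -56 (mod 17).
    Reduce coefficients mod 17: 2·t ≡ 12 (mod 17).
    The inverse of 2 mod 17 is 9 (since 2·9 = 18 = 1·17 + 1), so t ≡ 9·12 = 108 ≡ 6 (mod 17).
    Then x = 60 + 104·6 = 684, valid modulo lcm(104, 17) = 1768: x ≡ 684 (mod 1768).
  Combine with x ≡ 1 (mod 5); new modulus lcm = 8840.
    Write x = 684 + 1768·t and substitute into x ≡ 1 (mod 5): 1768·t ≡ 1 − 684 = -683 (mod 5).
    Reduce coefficients mod 5: 3·t ≡ 2 (mod 5).
    The inverse of 3 mod 5 is 2 (since 3·2 = 6 = 1·5 + 1), so t ≡ 2·2 = 4 ≡ 4 (mod 5).
    Then x = 684 + 1768·4 = 7756, valid modulo lcm(1768, 5) = 8840: x ≡ 7756 (mod 8840).
Verify against each original: 7756 mod 13 = 8, 7756 mod 8 = 4, 7756 mod 17 = 4, 7756 mod 5 = 1.

x ≡ 7756 (mod 8840).


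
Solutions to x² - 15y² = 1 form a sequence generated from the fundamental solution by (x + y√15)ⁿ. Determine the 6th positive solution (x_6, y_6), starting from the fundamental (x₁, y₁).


Step 1: Find the fundamental solution (x₁, y₁) of x² - 15y² = 1.
  Expand √15 as a continued fraction. a₀ = ⌊√15⌋ = 3; iterate m_{k+1} = d_k·a_k − m_k, d_{k+1} = (15 − m_{k+1}²)/d_k, a_{k+1} = ⌊(a₀ + m_{k+1})/d_{k+1}⌋ (starting m₀ = 0, d₀ = 1), with convergents p_k = a_k·p_{k-1} + p_{k-2}, q_k = a_k·q_{k-1} + q_{k-2} (p₋₁ = 1, q₋₁ = 0):
  k = 0: a₀ = 3; p₀/q₀ = 3/1; p₀² − 15·q₀² = 9 − 15 = -6.
  k = 1: m = 3, d = 6, a = ⌊(3 + 3)/6⌋ = 1; p/q = (1·3 + 1)/(1·1 + 0) = 4/1; p² − 15·q² = 16 − 15 = 1.
  The first convergent with p² − 15·q² = 1 gives the fundamental solution (x₁, y₁) = (4, 1).
Step 2: Apply the recurrence (x_{n+1}, y_{n+1}) = (x₁x_n + 15y₁y_n, x₁y_n + y₁x_n) repeatedly.
  From (x_1, y_1) = (4, 1): x_2 = 4·4 + 15·1·1 = 31; y_2 = 4·1 + 1·4 = 8.
  From (x_2, y_2) = (31, 8): x_3 = 4·31 + 15·1·8 = 244; y_3 = 4·8 + 1·31 = 63.
  From (x_3, y_3) = (244, 63): x_4 = 4·244 + 15·1·63 = 1921; y_4 = 4·63 + 1·244 = 496.
  From (x_4, y_4) = (1921, 496): x_5 = 4·1921 + 15·1·496 = 15124; y_5 = 4·496 + 1·1921 = 3905.
  From (x_5, y_5) = (15124, 3905): x_6 = 4·15124 + 15·1·3905 = 119071; y_6 = 4·3905 + 1·15124 = 30744.
Step 3: Verify x_6² - 15·y_6² = 14177903041 - 14177903040 = 1 (should be 1). ✓

(x_1, y_1) = (4, 1); (x_6, y_6) = (119071, 30744).


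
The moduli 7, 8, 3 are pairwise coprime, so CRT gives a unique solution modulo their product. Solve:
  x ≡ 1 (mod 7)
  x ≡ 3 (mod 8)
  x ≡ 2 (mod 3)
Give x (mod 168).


Moduli 7, 8, 3 are pairwise coprime; by CRT there is a unique solution modulo M = 7 · 8 · 3 = 168.
Solve pairwise, accumulating the modulus:
  Start with x ≡ 1 (mod 7).
  Combine with x ≡ 3 (mod 8): since gcd(7, 8) = 1, we get a unique residue mod 56.
    Write x = 1 + 7·t and substitute into x ≡ 3 (mod 8): 7·t ≡ 3 − 1 = 2 (mod 8).
    The inverse of 7 mod 8 is 7 (since 7·7 = 49 = 6·8 + 1), so t ≡ 7·2 = 14 ≡ 6 (mod 8).
    Then x = 1 + 7·6 = 43, valid modulo lcm(7, 8) = 56: x ≡ 43 (mod 56).
  Combine with x ≡ 2 (mod 3): since gcd(56, 3) = 1, we get a unique residue mod 168.
    Write x = 43 + 56·t and substitute into x ≡ 2 (mod 3): 56·t ≡ 2 − 43 = -41 (mod 3).
    Reduce coefficients mod 3: 2·t ≡ 1 (mod 3).
    The inverse of 2 mod 3 is 2 (since 2·2 = 4 = 1·3 + 1), so t ≡ 2·1 = 2 ≡ 2 (mod 3).
    Then x = 43 + 56·2 = 155, valid modulo lcm(56, 3) = 168: x ≡ 155 (mod 168).
Verify: 155 mod 7 = 1 ✓, 155 mod 8 = 3 ✓, 155 mod 3 = 2 ✓.

x ≡ 155 (mod 168).


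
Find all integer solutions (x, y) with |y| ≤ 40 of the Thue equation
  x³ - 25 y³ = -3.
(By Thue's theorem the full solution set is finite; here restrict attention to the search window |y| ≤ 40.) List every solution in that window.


The equation is x³ - 25y³ = -3. For fixed y, x³ = 25·y³ − 3, so a solution requires the RHS to be a perfect cube.
Strategy: iterate y from -40 to 40, compute RHS = 25·y³ − 3, and check whether it is a (positive or negative) perfect cube.
Check small values of y:
  y = 0: RHS = -3 is not a perfect cube.
  y = 1: RHS = 22 is not a perfect cube.
  y = -1: RHS = -28 is not a perfect cube.
  y = 2: RHS = 197 is not a perfect cube.
  y = -2: RHS = -203 is not a perfect cube.
  y = 3: RHS = 672 is not a perfect cube.
  y = -3: RHS = -678 is not a perfect cube.
Continuing the search up to |y| = 40 finds no solutions either.
No (x, y) in the scanned range satisfies the equation.

No integer solutions with |y| ≤ 40.


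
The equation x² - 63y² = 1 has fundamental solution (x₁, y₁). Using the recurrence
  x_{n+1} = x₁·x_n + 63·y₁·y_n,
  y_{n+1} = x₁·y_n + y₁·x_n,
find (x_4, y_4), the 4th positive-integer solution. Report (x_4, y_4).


Step 1: Find the fundamental solution (x₁, y₁) of x² - 63y² = 1.
  Expand √63 as a continued fraction. a₀ = ⌊√63⌋ = 7; iterate m_{k+1} = d_k·a_k − m_k, d_{k+1} = (63 − m_{k+1}²)/d_k, a_{k+1} = ⌊(a₀ + m_{k+1})/d_{k+1}⌋ (starting m₀ = 0, d₀ = 1), with convergents p_k = a_k·p_{k-1} + p_{k-2}, q_k = a_k·q_{k-1} + q_{k-2} (p₋₁ = 1, q₋₁ = 0):
  k = 0: a₀ = 7; p₀/q₀ = 7/1; p₀² − 63·q₀² = 49 − 63 = -14.
  k = 1: m = 7, d = 14, a = ⌊(7 + 7)/14⌋ = 1; p/q = (1·7 + 1)/(1·1 + 0) = 8/1; p² − 63·q² = 64 − 63 = 1.
  The first convergent with p² − 63·q² = 1 gives the fundamental solution (x₁, y₁) = (8, 1).
Step 2: Apply the recurrence (x_{n+1}, y_{n+1}) = (x₁x_n + 63y₁y_n, x₁y_n + y₁x_n) repeatedly.
  From (x_1, y_1) = (8, 1): x_2 = 8·8 + 63·1·1 = 127; y_2 = 8·1 + 1·8 = 16.
  From (x_2, y_2) = (127, 16): x_3 = 8·127 + 63·1·16 = 2024; y_3 = 8·16 + 1·127 = 255.
  From (x_3, y_3) = (2024, 255): x_4 = 8·2024 + 63·1·255 = 32257; y_4 = 8·255 + 1·2024 = 4064.
Step 3: Verify x_4² - 63·y_4² = 1040514049 - 1040514048 = 1 (should be 1). ✓

(x_1, y_1) = (8, 1); (x_4, y_4) = (32257, 4064).


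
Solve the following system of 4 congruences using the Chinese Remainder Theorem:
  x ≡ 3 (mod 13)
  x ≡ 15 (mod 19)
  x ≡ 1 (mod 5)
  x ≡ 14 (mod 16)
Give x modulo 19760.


Product of moduli M = 13 · 19 · 5 · 16 = 19760.
Merge one congruence at a time:
  Start: x ≡ 3 (mod 13).
  Combine with x ≡ 15 (mod 19); new modulus lcm = 247.
    Write x = 3 + 13·t and substitute into x ≡ 15 (mod 19): 13·t ≡ 15 − 3 = 12 (mod 19).
    The inverse of 13 mod 19 is 3 (since 13·3 = 39 = 2·19 + 1), so t ≡ 3·12 = 36 ≡ 17 (mod 19).
    Then x = 3 + 13·17 = 224, valid modulo lcm(13, 19) = 247: x ≡ 224 (mod 247).
  Combine with x ≡ 1 (mod 5); new modulus lcm = 1235.
    Write x = 224 + 247·t and substitute into x ≡ 1 (mod 5): 247·t ≡ 1 − 224 = -223 (mod 5).
    Reduce coefficients mod 5: 2·t ≡ 2 (mod 5).
    The inverse of 2 mod 5 is 3 (since 2·3 = 6 = 1·5 + 1), so t ≡ 3·2 = 6 ≡ 1 (mod 5).
    Then x = 224 + 247·1 = 471, valid modulo lcm(247, 5) = 1235: x ≡ 471 (mod 1235).
  Combine with x ≡ 14 (mod 16); new modulus lcm = 19760.
    Write x = 471 + 1235·t and substitute into x ≡ 14 (mod 16): 1235·t ≡ 14 − 471 = -457 (mod 16).
    Reduce coefficients mod 16: 3·t ≡ 7 (mod 16).
    The inverse of 3 mod 16 is 11 (since 3·11 = 33 = 2·16 + 1), so t ≡ 11·7 = 77 ≡ 13 (mod 16).
    Then x = 471 + 1235·13 = 16526, valid modulo lcm(1235, 16) = 19760: x ≡ 16526 (mod 19760).
Verify against each original: 16526 mod 13 = 3, 16526 mod 19 = 15, 16526 mod 5 = 1, 16526 mod 16 = 14.

x ≡ 16526 (mod 19760).


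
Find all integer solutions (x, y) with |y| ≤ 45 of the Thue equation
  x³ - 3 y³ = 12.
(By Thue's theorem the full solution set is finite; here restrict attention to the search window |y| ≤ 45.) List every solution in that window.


The equation is x³ - 3y³ = 12. For fixed y, x³ = 3·y³ + 12, so a solution requires the RHS to be a perfect cube.
Strategy: iterate y from -45 to 45, compute RHS = 3·y³ + 12, and check whether it is a (positive or negative) perfect cube.
Check small values of y:
  y = 0: RHS = 12 is not a perfect cube.
  y = 1: RHS = 15 is not a perfect cube.
  y = -1: RHS = 9 is not a perfect cube.
  y = 2: RHS = 36 is not a perfect cube.
  y = -2: RHS = -12 is not a perfect cube.
  y = 3: RHS = 93 is not a perfect cube.
  y = -3: RHS = -69 is not a perfect cube.
Continuing the search up to |y| = 45 finds no solutions either.
No (x, y) in the scanned range satisfies the equation.

No integer solutions with |y| ≤ 45.


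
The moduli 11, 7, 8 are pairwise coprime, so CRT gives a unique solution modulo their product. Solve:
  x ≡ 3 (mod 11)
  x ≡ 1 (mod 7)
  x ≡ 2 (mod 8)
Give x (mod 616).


Moduli 11, 7, 8 are pairwise coprime; by CRT there is a unique solution modulo M = 11 · 7 · 8 = 616.
Solve pairwise, accumulating the modulus:
  Start with x ≡ 3 (mod 11).
  Combine with x ≡ 1 (mod 7): since gcd(11, 7) = 1, we get a unique residue mod 77.
    Write x = 3 + 11·t and substitute into x ≡ 1 (mod 7): 11·t ≡ 1 − 3 = -2 (mod 7).
    Reduce coefficients mod 7: 4·t ≡ 5 (mod 7).
    The inverse of 4 mod 7 is 2 (since 4·2 = 8 = 1·7 + 1), so t ≡ 2·5 = 10 ≡ 3 (mod 7).
    Then x = 3 + 11·3 = 36, valid modulo lcm(11, 7) = 77: x ≡ 36 (mod 77).
  Combine with x ≡ 2 (mod 8): since gcd(77, 8) = 1, we get a unique residue mod 616.
    Write x = 36 + 77·t and substitute into x ≡ 2 (mod 8): 77·t ≡ 2 − 36 = -34 (mod 8).
    Reduce coefficients mod 8: 5·t ≡ 6 (mod 8).
    The inverse of 5 mod 8 is 5 (since 5·5 = 25 = 3·8 + 1), so t ≡ 5·6 = 30 ≡ 6 (mod 8).
    Then x = 36 + 77·6 = 498, valid modulo lcm(77, 8) = 616: x ≡ 498 (mod 616).
Verify: 498 mod 11 = 3 ✓, 498 mod 7 = 1 ✓, 498 mod 8 = 2 ✓.

x ≡ 498 (mod 616).


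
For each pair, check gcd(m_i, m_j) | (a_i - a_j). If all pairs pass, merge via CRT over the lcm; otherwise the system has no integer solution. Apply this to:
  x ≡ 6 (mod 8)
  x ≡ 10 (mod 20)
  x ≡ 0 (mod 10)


Moduli 8, 20, 10 are not pairwise coprime, so CRT works modulo lcm(m_i) when all pairwise compatibility conditions hold.
Pairwise compatibility: gcd(m_i, m_j) must divide a_i - a_j for every pair.
Merge one congruence at a time:
  Start: x ≡ 6 (mod 8).
  Combine with x ≡ 10 (mod 20): gcd(8, 20) = 4; 10 - 6 = 4, which IS divisible by 4, so compatible.
    Write x = 6 + 8·t and substitute into x ≡ 10 (mod 20): 8·t ≡ 10 − 6 = 4 (mod 20).
    Divide the congruence (and modulus) by g = 4: 2·t ≡ 1 (mod 5).
    The inverse of 2 mod 5 is 3 (since 2·3 = 6 = 1·5 + 1), so t ≡ 3·1 = 3 ≡ 3 (mod 5).
    Then x = 6 + 8·3 = 30, valid modulo lcm(8, 20) = 40: x ≡ 30 (mod 40).
  Combine with x ≡ 0 (mod 10): gcd(40, 10) = 10; 0 - 30 = -30, which IS divisible by 10, so compatible.
    Write x = 30 + 40·t and substitute into x ≡ 0 (mod 10): 40·t ≡ 0 − 30 = -30 (mod 10).
    Divide the congruence (and modulus) by g = 10: 4·t ≡ -3 (mod 1).
    Modulo 1 every t works; take t = 0.
    Then x = 30 + 40·0 = 30, valid modulo lcm(40, 10) = 40: x ≡ 30 (mod 40).
Verify: 30 mod 8 = 6, 30 mod 20 = 10, 30 mod 10 = 0.

x ≡ 30 (mod 40).


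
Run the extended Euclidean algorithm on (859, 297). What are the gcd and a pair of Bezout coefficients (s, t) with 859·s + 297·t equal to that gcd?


Euclidean algorithm on (859, 297) — divide until remainder is 0:
  859 = 2 · 297 + 265
  297 = 1 · 265 + 32
  265 = 8 · 32 + 9
  32 = 3 · 9 + 5
  9 = 1 · 5 + 4
  5 = 1 · 4 + 1
  4 = 4 · 1 + 0
gcd(859, 297) = 1.
Track Bezout coefficients alongside the remainders: start with r₀ = 859 = a·1 + b·0 (s = 1, t = 0) and r₁ = 297 = a·0 + b·1 (s = 0, t = 1); each new remainder r_{k+1} = r_{k-1} − q_k·r_k inherits s_{k+1} = s_{k-1} − q_k·s_k, t_{k+1} = t_{k-1} − q_k·t_k, so r_k = a·s_k + b·t_k at every step:
  q = 2: r = 265, s = 1 − 2·0 = 1, t = 0 − 2·1 = -2  (check: 859·1 + 297·(-2) = 265)
  q = 1: r = 32, s = 0 − 1·1 = -1, t = 1 − 1·(-2) = 3  (check: 859·(-1) + 297·3 = 32)
  q = 8: r = 9, s = 1 − 8·(-1) = 9, t = -2 − 8·3 = -26  (check: 859·9 + 297·(-26) = 9)
  q = 3: r = 5, s = -1 − 3·9 = -28, t = 3 − 3·(-26) = 81  (check: 859·(-28) + 297·81 = 5)
  q = 1: r = 4, s = 9 − 1·(-28) = 37, t = -26 − 1·81 = -107  (check: 859·37 + 297·(-107) = 4)
  q = 1: r = 1, s = -28 − 1·37 = -65, t = 81 − 1·(-107) = 188  (check: 859·(-65) + 297·188 = 1)
The row with r = 1 (the gcd) gives the Bezout coefficients s = -65, t = 188.
Result: 859 · (-65) + 297 · (188) = 1.

gcd(859, 297) = 1; s = -65, t = 188 (check: 859·(-65) + 297·188 = 1).


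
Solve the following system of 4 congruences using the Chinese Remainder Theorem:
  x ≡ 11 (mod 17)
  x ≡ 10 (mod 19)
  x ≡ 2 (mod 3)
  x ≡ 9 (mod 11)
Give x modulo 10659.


Product of moduli M = 17 · 19 · 3 · 11 = 10659.
Merge one congruence at a time:
  Start: x ≡ 11 (mod 17).
  Combine with x ≡ 10 (mod 19); new modulus lcm = 323.
    Write x = 11 + 17·t and substitute into x ≡ 10 (mod 19): 17·t ≡ 10 − 11 = -1 (mod 19).
    Reduce coefficients mod 19: 17·t ≡ 18 (mod 19).
    The inverse of 17 mod 19 is 9 (since 17·9 = 153 = 8·19 + 1), so t ≡ 9·18 = 162 ≡ 10 (mod 19).
    Then x = 11 + 17·10 = 181, valid modulo lcm(17, 19) = 323: x ≡ 181 (mod 323).
  Combine with x ≡ 2 (mod 3); new modulus lcm = 969.
    Write x = 181 + 323·t and substitute into x ≡ 2 (mod 3): 323·t ≡ 2 − 181 = -179 (mod 3).
    Reduce coefficients mod 3: 2·t ≡ 1 (mod 3).
    The inverse of 2 mod 3 is 2 (since 2·2 = 4 = 1·3 + 1), so t ≡ 2·1 = 2 ≡ 2 (mod 3).
    Then x = 181 + 323·2 = 827, valid modulo lcm(323, 3) = 969: x ≡ 827 (mod 969).
  Combine with x ≡ 9 (mod 11); new modulus lcm = 10659.
    Write x = 827 + 969·t and substitute into x ≡ 9 (mod 11): 969·t ≡ 9 − 827 = -818 (mod 11).
    Reduce coefficients mod 11: 1·t ≡ 7 (mod 11).
    So t ≡ 7 (mod 11).
    Then x = 827 + 969·7 = 7610, valid modulo lcm(969, 11) = 10659: x ≡ 7610 (mod 10659).
Verify against each original: 7610 mod 17 = 11, 7610 mod 19 = 10, 7610 mod 3 = 2, 7610 mod 11 = 9.

x ≡ 7610 (mod 10659).


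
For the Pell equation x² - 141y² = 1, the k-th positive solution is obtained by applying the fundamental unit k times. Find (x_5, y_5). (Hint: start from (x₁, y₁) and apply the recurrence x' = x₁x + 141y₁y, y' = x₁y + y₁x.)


Step 1: Find the fundamental solution (x₁, y₁) of x² - 141y² = 1.
  Expand √141 as a continued fraction. a₀ = ⌊√141⌋ = 11; iterate m_{k+1} = d_k·a_k − m_k, d_{k+1} = (141 − m_{k+1}²)/d_k, a_{k+1} = ⌊(a₀ + m_{k+1})/d_{k+1}⌋ (starting m₀ = 0, d₀ = 1), with convergents p_k = a_k·p_{k-1} + p_{k-2}, q_k = a_k·q_{k-1} + q_{k-2} (p₋₁ = 1, q₋₁ = 0):
  k = 0: a₀ = 11; p₀/q₀ = 11/1; p₀² − 141·q₀² = 121 − 141 = -20.
  k = 1: m = 11, d = 20, a = ⌊(11 + 11)/20⌋ = 1; p/q = (1·11 + 1)/(1·1 + 0) = 12/1; p² − 141·q² = 144 − 141 = 3.
  k = 2: m = 9, d = 3, a = ⌊(11 + 9)/3⌋ = 6; p/q = (6·12 + 11)/(6·1 + 1) = 83/7; p² − 141·q² = 6889 − 6909 = -20.
  k = 3: m = 9, d = 20, a = ⌊(11 + 9)/20⌋ = 1; p/q = (1·83 + 12)/(1·7 + 1) = 95/8; p² − 141·q² = 9025 − 9024 = 1.
  The first convergent with p² − 141·q² = 1 gives the fundamental solution (x₁, y₁) = (95, 8).
Step 2: Apply the recurrence (x_{n+1}, y_{n+1}) = (x₁x_n + 141y₁y_n, x₁y_n + y₁x_n) repeatedly.
  From (x_1, y_1) = (95, 8): x_2 = 95·95 + 141·8·8 = 18049; y_2 = 95·8 + 8·95 = 1520.
  From (x_2, y_2) = (18049, 1520): x_3 = 95·18049 + 141·8·1520 = 3429215; y_3 = 95·1520 + 8·18049 = 288792.
  From (x_3, y_3) = (3429215, 288792): x_4 = 95·3429215 + 141·8·288792 = 651532801; y_4 = 95·288792 + 8·3429215 = 54868960.
  From (x_4, y_4) = (651532801, 54868960): x_5 = 95·651532801 + 141·8·54868960 = 123787802975; y_5 = 95·54868960 + 8·651532801 = 10424813608.
Step 3: Verify x_5² - 141·y_5² = 15323420165377418850625 - 15323420165377418850624 = 1 (should be 1). ✓

(x_1, y_1) = (95, 8); (x_5, y_5) = (123787802975, 10424813608).


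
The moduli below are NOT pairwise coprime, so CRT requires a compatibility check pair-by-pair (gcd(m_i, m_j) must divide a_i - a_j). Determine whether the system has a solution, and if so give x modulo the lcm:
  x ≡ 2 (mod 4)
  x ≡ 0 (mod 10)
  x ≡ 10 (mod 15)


Moduli 4, 10, 15 are not pairwise coprime, so CRT works modulo lcm(m_i) when all pairwise compatibility conditions hold.
Pairwise compatibility: gcd(m_i, m_j) must divide a_i - a_j for every pair.
Merge one congruence at a time:
  Start: x ≡ 2 (mod 4).
  Combine with x ≡ 0 (mod 10): gcd(4, 10) = 2; 0 - 2 = -2, which IS divisible by 2, so compatible.
    Write x = 2 + 4·t and substitute into x ≡ 0 (mod 10): 4·t ≡ 0 − 2 = -2 (mod 10).
    Divide the congruence (and modulus) by g = 2: 2·t ≡ -1 (mod 5).
    Reduce coefficients mod 5: 2·t ≡ 4 (mod 5).
    The inverse of 2 mod 5 is 3 (since 2·3 = 6 = 1·5 + 1), so t ≡ 3·4 = 12 ≡ 2 (mod 5).
    Then x = 2 + 4·2 = 10, valid modulo lcm(4, 10) = 20: x ≡ 10 (mod 20).
  Combine with x ≡ 10 (mod 15): gcd(20, 15) = 5; 10 - 10 = 0, which IS divisible by 5, so compatible.
    Write x = 10 + 20·t and substitute into x ≡ 10 (mod 15): 20·t ≡ 10 − 10 = 0 (mod 15).
    Divide the congruence (and modulus) by g = 5: 4·t ≡ 0 (mod 3).
    Reduce coefficients mod 3: 1·t ≡ 0 (mod 3).
    So t ≡ 0 (mod 3).
    Then x = 10 + 20·0 = 10, valid modulo lcm(20, 15) = 60: x ≡ 10 (mod 60).
Verify: 10 mod 4 = 2, 10 mod 10 = 0, 10 mod 15 = 10.

x ≡ 10 (mod 60).


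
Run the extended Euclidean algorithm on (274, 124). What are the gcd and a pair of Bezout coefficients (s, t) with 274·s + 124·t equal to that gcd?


Euclidean algorithm on (274, 124) — divide until remainder is 0:
  274 = 2 · 124 + 26
  124 = 4 · 26 + 20
  26 = 1 · 20 + 6
  20 = 3 · 6 + 2
  6 = 3 · 2 + 0
gcd(274, 124) = 2.
Track Bezout coefficients alongside the remainders: start with r₀ = 274 = a·1 + b·0 (s = 1, t = 0) and r₁ = 124 = a·0 + b·1 (s = 0, t = 1); each new remainder r_{k+1} = r_{k-1} − q_k·r_k inherits s_{k+1} = s_{k-1} − q_k·s_k, t_{k+1} = t_{k-1} − q_k·t_k, so r_k = a·s_k + b·t_k at every step:
  q = 2: r = 26, s = 1 − 2·0 = 1, t = 0 − 2·1 = -2  (check: 274·1 + 124·(-2) = 26)
  q = 4: r = 20, s = 0 − 4·1 = -4, t = 1 − 4·(-2) = 9  (check: 274·(-4) + 124·9 = 20)
  q = 1: r = 6, s = 1 − 1·(-4) = 5, t = -2 − 1·9 = -11  (check: 274·5 + 124·(-11) = 6)
  q = 3: r = 2, s = -4 − 3·5 = -19, t = 9 − 3·(-11) = 42  (check: 274·(-19) + 124·42 = 2)
The row with r = 2 (the gcd) gives the Bezout coefficients s = -19, t = 42.
Result: 274 · (-19) + 124 · (42) = 2.

gcd(274, 124) = 2; s = -19, t = 42 (check: 274·(-19) + 124·42 = 2).


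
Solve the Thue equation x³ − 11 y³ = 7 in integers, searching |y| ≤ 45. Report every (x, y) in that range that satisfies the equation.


The equation is x³ - 11y³ = 7. For fixed y, x³ = 11·y³ + 7, so a solution requires the RHS to be a perfect cube.
Strategy: iterate y from -45 to 45, compute RHS = 11·y³ + 7, and check whether it is a (positive or negative) perfect cube.
Check small values of y:
  y = 0: RHS = 7 is not a perfect cube.
  y = 1: RHS = 18 is not a perfect cube.
  y = -1: RHS = -4 is not a perfect cube.
  y = 2: RHS = 95 is not a perfect cube.
  y = -2: RHS = -81 is not a perfect cube.
  y = 3: RHS = 304 is not a perfect cube.
  y = -3: RHS = -290 is not a perfect cube.
Continuing the search up to |y| = 45 finds no solutions either.
No (x, y) in the scanned range satisfies the equation.

No integer solutions with |y| ≤ 45.


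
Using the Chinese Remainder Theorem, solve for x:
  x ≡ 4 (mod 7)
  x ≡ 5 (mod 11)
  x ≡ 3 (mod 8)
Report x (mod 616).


Moduli 7, 11, 8 are pairwise coprime; by CRT there is a unique solution modulo M = 7 · 11 · 8 = 616.
Solve pairwise, accumulating the modulus:
  Start with x ≡ 4 (mod 7).
  Combine with x ≡ 5 (mod 11): since gcd(7, 11) = 1, we get a unique residue mod 77.
    Write x = 4 + 7·t and substitute into x ≡ 5 (mod 11): 7·t ≡ 5 − 4 = 1 (mod 11).
    The inverse of 7 mod 11 is 8 (since 7·8 = 56 = 5·11 + 1), so t ≡ 8·1 = 8 ≡ 8 (mod 11).
    Then x = 4 + 7·8 = 60, valid modulo lcm(7, 11) = 77: x ≡ 60 (mod 77).
  Combine with x ≡ 3 (mod 8): since gcd(77, 8) = 1, we get a unique residue mod 616.
    Write x = 60 + 77·t and substitute into x ≡ 3 (mod 8): 77·t ≡ 3 − 60 = -57 (mod 8).
    Reduce coefficients mod 8: 5·t ≡ 7 (mod 8).
    The inverse of 5 mod 8 is 5 (since 5·5 = 25 = 3·8 + 1), so t ≡ 5·7 = 35 ≡ 3 (mod 8).
    Then x = 60 + 77·3 = 291, valid modulo lcm(77, 8) = 616: x ≡ 291 (mod 616).
Verify: 291 mod 7 = 4 ✓, 291 mod 11 = 5 ✓, 291 mod 8 = 3 ✓.

x ≡ 291 (mod 616).
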